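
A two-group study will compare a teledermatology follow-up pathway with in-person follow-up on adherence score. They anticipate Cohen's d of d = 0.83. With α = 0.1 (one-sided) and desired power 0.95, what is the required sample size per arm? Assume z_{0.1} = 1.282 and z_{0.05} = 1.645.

For two independent groups with equal n: n = 2·((z_{α} + z_β) / d)².
z_{α} + z_β = 1.282 + 1.645 = 2.927.
n = 2 × (2.927 / 0.83)² = 2 × 3.527² = 2 × 12.44 = 24.9.
Round up to the next whole participant.

n = 25 per group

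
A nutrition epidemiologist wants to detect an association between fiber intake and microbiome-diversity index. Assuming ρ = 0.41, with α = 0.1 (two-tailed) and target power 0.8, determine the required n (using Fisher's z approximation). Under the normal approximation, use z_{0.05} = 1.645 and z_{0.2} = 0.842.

n = 36

Fisher's z: C = ½·ln((1+r)/(1−r)) = ½·ln(2.3898) = 0.4356.
n = ((z_{α/2} + z_β)/C)² + 3.
(1.645 + 0.842) / 0.4356 = 2.487 / 0.4356 = 5.709.
n = 5.709² + 3 = 32.60 + 3 = 35.6.
Round up.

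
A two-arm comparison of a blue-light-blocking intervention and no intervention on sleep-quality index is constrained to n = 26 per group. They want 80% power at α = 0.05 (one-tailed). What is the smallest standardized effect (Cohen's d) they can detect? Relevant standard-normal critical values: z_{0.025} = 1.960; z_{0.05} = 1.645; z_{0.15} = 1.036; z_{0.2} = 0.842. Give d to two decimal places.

d_min ≈ 0.69

For two independent groups of n = 26 each: d_min = (z_{α} + z_β)·√(2/n).
z-sum = 1.645 + 0.842 = 2.487.
d_min = 2.487 × √(2/26) = 2.487 × 0.2774 = 0.690.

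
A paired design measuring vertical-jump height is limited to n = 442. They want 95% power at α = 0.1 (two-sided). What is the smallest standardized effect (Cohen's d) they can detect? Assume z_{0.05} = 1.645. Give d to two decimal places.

For a single sample (or paired design) of n = 442: d_min = (z_{α/2} + z_β)/√n.
z-sum = 1.645 + 1.645 = 3.290.
d_min = 3.290 / √442 = 3.290 / 21.024 = 0.156.

d_min ≈ 0.16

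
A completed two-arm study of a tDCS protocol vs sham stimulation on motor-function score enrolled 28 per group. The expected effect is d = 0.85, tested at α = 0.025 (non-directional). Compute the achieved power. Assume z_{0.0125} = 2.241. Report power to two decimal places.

For two equal groups, power = Φ(d·√(n/2) − z_{α/2}).
d·√(n/2) = 0.85 × √(28/2) = 0.85 × 3.742 = 3.180.
z_β = 3.180 − 2.241 = 0.939.
Power = Φ(0.939) = 0.826.

power ≈ 0.83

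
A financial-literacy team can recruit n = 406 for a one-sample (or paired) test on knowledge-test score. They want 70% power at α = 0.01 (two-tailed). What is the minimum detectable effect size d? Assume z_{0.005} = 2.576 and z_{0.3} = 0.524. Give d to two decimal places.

d_min ≈ 0.15

For a single sample (or paired design) of n = 406: d_min = (z_{α/2} + z_β)/√n.
z-sum = 2.576 + 0.524 = 3.100.
d_min = 3.100 / √406 = 3.100 / 20.149 = 0.154.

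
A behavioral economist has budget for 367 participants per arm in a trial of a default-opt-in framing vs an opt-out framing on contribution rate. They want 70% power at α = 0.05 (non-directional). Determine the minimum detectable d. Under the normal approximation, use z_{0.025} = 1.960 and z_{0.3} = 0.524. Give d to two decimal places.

For two independent groups of n = 367 each: d_min = (z_{α/2} + z_β)·√(2/n).
z-sum = 1.960 + 0.524 = 2.484.
d_min = 2.484 × √(2/367) = 2.484 × 0.0738 = 0.183.

d_min ≈ 0.18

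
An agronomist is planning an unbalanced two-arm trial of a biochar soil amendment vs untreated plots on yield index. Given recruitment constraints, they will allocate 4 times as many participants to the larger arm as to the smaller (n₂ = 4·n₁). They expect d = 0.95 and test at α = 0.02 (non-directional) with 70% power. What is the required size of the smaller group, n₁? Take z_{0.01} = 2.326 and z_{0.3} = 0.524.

With allocation ratio k = n₂/n₁ = 4, Var(x̄₁−x̄₂) = σ²(1/n₁ + 1/(k·n₁)) = σ²·(k+1)/(k·n₁).
So n₁ = (1 + 1/k)·((z_{α/2} + z_β)/d)² = 1.250 × (2.850/0.95)².
n₁ = 1.250 × 9.00 = 11.3.
Round up: n₁ = 12, giving n₂ = 4 × 12 = 48.

n₁ = 12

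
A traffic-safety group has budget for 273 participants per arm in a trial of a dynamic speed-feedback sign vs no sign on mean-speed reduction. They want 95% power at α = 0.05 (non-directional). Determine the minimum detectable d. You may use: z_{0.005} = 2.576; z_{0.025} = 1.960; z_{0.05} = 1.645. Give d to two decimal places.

d_min ≈ 0.31

For two independent groups of n = 273 each: d_min = (z_{α/2} + z_β)·√(2/n).
z-sum = 1.960 + 1.645 = 3.605.
d_min = 3.605 × √(2/273) = 3.605 × 0.0856 = 0.309.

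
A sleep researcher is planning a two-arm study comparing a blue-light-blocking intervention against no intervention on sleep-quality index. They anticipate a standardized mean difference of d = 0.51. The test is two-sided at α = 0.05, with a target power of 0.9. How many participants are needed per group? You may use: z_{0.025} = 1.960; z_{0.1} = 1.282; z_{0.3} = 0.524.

n = 81 per group

For two independent groups with equal n: n = 2·((z_{α/2} + z_β) / d)².
z_{α/2} + z_β = 1.960 + 1.282 = 3.242.
n = 2 × (3.242 / 0.51)² = 2 × 6.357² = 2 × 40.41 = 80.8.
Round up to the next whole participant.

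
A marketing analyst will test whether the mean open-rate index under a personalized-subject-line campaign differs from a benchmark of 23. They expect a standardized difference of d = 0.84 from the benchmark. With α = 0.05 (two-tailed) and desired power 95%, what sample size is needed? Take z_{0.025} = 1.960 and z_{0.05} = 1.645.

n = 19

For a one-sample test: n = ((z_{α/2} + z_β) / d)².
z_{α/2} + z_β = 1.960 + 1.645 = 3.605.
n = (3.605 / 0.84)² = 4.292² = 18.42.
Round up.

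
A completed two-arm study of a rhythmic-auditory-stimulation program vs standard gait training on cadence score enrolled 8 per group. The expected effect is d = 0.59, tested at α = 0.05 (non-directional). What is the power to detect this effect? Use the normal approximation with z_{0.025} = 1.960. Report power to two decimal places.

power ≈ 0.22

For two equal groups, power = Φ(d·√(n/2) − z_{α/2}).
d·√(n/2) = 0.59 × √(8/2) = 0.59 × 2.000 = 1.180.
z_β = 1.180 − 1.960 = -0.780.
Power = Φ(-0.780) = 0.218.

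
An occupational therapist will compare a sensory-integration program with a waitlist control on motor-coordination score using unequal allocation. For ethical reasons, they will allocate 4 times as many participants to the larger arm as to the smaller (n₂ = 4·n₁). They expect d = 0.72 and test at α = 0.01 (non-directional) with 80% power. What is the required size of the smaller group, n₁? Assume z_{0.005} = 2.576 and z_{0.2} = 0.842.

n₁ = 29

With allocation ratio k = n₂/n₁ = 4, Var(x̄₁−x̄₂) = σ²(1/n₁ + 1/(k·n₁)) = σ²·(k+1)/(k·n₁).
So n₁ = (1 + 1/k)·((z_{α/2} + z_β)/d)² = 1.250 × (3.418/0.72)².
n₁ = 1.250 × 22.54 = 28.2.
Round up: n₁ = 29, giving n₂ = 4 × 29 = 116.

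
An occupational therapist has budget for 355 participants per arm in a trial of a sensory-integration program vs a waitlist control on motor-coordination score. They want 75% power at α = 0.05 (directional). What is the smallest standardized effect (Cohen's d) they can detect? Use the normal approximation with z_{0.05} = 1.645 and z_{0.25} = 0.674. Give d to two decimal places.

d_min ≈ 0.17

For two independent groups of n = 355 each: d_min = (z_{α} + z_β)·√(2/n).
z-sum = 1.645 + 0.674 = 2.319.
d_min = 2.319 × √(2/355) = 2.319 × 0.0751 = 0.174.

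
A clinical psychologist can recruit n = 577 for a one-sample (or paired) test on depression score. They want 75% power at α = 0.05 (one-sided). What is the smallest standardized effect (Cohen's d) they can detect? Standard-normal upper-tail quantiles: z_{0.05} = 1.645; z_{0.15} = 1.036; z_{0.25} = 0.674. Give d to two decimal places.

For a single sample (or paired design) of n = 577: d_min = (z_{α} + z_β)/√n.
z-sum = 1.645 + 0.674 = 2.319.
d_min = 2.319 / √577 = 2.319 / 24.021 = 0.097.

d_min ≈ 0.10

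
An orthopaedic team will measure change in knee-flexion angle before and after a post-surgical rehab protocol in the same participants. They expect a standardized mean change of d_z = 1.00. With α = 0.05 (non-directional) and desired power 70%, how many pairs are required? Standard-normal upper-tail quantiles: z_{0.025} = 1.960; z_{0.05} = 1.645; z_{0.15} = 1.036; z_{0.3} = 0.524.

For a paired (one-sample on differences) test: n = ((z_{α/2} + z_β) / d)².
z_{α/2} + z_β = 1.960 + 0.524 = 2.484.
n = (2.484 / 1.00)² = 2.484² = 6.17.
Round up.

n = 7 pairs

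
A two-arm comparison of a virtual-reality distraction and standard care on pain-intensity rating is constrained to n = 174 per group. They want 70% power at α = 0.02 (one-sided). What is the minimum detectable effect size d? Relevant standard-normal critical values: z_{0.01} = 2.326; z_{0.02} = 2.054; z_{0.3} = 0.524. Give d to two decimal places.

For two independent groups of n = 174 each: d_min = (z_{α} + z_β)·√(2/n).
z-sum = 2.054 + 0.524 = 2.578.
d_min = 2.578 × √(2/174) = 2.578 × 0.1072 = 0.276.

d_min ≈ 0.28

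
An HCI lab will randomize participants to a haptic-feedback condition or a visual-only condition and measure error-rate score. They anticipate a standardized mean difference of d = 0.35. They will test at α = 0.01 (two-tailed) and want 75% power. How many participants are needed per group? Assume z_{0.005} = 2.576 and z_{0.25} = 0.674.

n = 173 per group

For two independent groups with equal n: n = 2·((z_{α/2} + z_β) / d)².
z_{α/2} + z_β = 2.576 + 0.674 = 3.250.
n = 2 × (3.250 / 0.35)² = 2 × 9.286² = 2 × 86.22 = 172.4.
Round up to the next whole participant.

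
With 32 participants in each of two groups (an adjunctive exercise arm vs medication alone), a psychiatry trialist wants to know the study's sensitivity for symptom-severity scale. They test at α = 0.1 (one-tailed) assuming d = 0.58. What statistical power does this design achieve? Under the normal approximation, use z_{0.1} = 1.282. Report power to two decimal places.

power ≈ 0.85

For two equal groups, power = Φ(d·√(n/2) − z_{α}).
d·√(n/2) = 0.58 × √(32/2) = 0.58 × 4.000 = 2.320.
z_β = 2.320 − 1.282 = 1.038.
Power = Φ(1.038) = 0.850.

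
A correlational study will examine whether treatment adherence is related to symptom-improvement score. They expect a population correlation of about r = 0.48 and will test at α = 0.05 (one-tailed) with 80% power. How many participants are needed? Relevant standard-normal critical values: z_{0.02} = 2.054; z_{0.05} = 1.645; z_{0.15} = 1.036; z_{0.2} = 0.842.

Fisher's z: C = ½·ln((1+r)/(1−r)) = ½·ln(2.8462) = 0.5230.
n = ((z_{α} + z_β)/C)² + 3.
(1.645 + 0.842) / 0.5230 = 2.487 / 0.5230 = 4.755.
n = 4.755² + 3 = 22.61 + 3 = 25.6.
Round up.

n = 26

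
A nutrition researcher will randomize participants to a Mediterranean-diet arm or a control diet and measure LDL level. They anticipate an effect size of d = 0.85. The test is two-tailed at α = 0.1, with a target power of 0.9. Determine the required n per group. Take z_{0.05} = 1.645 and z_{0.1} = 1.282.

For two independent groups with equal n: n = 2·((z_{α/2} + z_β) / d)².
z_{α/2} + z_β = 1.645 + 1.282 = 2.927.
n = 2 × (2.927 / 0.85)² = 2 × 3.444² = 2 × 11.86 = 23.7.
Round up to the next whole participant.

n = 24 per group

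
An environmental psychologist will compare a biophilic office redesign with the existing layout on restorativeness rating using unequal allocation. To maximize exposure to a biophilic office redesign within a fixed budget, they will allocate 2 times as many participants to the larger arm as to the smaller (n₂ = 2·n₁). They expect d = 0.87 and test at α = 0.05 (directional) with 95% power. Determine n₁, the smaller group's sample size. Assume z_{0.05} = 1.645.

n₁ = 22

With allocation ratio k = n₂/n₁ = 2, Var(x̄₁−x̄₂) = σ²(1/n₁ + 1/(k·n₁)) = σ²·(k+1)/(k·n₁).
So n₁ = (1 + 1/k)·((z_{α} + z_β)/d)² = 1.500 × (3.290/0.87)².
n₁ = 1.500 × 14.30 = 21.5.
Round up: n₁ = 22, giving n₂ = 2 × 22 = 44.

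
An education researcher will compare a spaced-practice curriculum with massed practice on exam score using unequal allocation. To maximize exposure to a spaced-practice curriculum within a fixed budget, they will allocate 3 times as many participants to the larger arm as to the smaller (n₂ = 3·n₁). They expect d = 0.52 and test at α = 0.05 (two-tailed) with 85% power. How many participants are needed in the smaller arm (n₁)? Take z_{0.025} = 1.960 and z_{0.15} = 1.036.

With allocation ratio k = n₂/n₁ = 3, Var(x̄₁−x̄₂) = σ²(1/n₁ + 1/(k·n₁)) = σ²·(k+1)/(k·n₁).
So n₁ = (1 + 1/k)·((z_{α/2} + z_β)/d)² = 1.333 × (2.996/0.52)².
n₁ = 1.333 × 33.20 = 44.3.
Round up: n₁ = 45, giving n₂ = 3 × 45 = 135.

n₁ = 45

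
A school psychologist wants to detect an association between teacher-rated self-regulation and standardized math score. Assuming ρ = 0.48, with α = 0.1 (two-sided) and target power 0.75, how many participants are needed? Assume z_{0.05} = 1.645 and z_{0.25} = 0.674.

Fisher's z: C = ½·ln((1+r)/(1−r)) = ½·ln(2.8462) = 0.5230.
n = ((z_{α/2} + z_β)/C)² + 3.
(1.645 + 0.674) / 0.5230 = 2.319 / 0.5230 = 4.434.
n = 4.434² + 3 = 19.66 + 3 = 22.7.
Round up.

n = 23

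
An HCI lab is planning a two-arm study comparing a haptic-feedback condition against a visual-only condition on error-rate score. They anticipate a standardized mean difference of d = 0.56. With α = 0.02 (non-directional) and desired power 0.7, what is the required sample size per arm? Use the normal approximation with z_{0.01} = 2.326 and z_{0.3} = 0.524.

n = 52 per group

For two independent groups with equal n: n = 2·((z_{α/2} + z_β) / d)².
z_{α/2} + z_β = 2.326 + 0.524 = 2.850.
n = 2 × (2.850 / 0.56)² = 2 × 5.089² = 2 × 25.90 = 51.8.
Round up to the next whole participant.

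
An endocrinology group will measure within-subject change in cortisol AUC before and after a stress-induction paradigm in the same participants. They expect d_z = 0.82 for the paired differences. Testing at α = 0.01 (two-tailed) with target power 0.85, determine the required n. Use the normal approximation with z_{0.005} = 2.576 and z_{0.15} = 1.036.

n = 20 pairs

For a paired (one-sample on differences) test: n = ((z_{α/2} + z_β) / d)².
z_{α/2} + z_β = 2.576 + 1.036 = 3.612.
n = (3.612 / 0.82)² = 4.405² = 19.40.
Round up.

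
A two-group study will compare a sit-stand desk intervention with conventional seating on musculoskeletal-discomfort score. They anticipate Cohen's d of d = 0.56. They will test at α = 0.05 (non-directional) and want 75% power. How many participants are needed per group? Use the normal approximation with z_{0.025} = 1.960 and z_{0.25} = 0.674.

For two independent groups with equal n: n = 2·((z_{α/2} + z_β) / d)².
z_{α/2} + z_β = 1.960 + 0.674 = 2.634.
n = 2 × (2.634 / 0.56)² = 2 × 4.704² = 2 × 22.12 = 44.2.
Round up to the next whole participant.

n = 45 per group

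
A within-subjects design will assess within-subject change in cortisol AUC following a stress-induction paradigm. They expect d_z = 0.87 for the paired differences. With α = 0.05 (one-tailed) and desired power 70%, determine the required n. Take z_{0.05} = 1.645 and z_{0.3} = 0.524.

For a paired (one-sample on differences) test: n = ((z_{α} + z_β) / d)².
z_{α} + z_β = 1.645 + 0.524 = 2.169.
n = (2.169 / 0.87)² = 2.493² = 6.22.
Round up.

n = 7 pairs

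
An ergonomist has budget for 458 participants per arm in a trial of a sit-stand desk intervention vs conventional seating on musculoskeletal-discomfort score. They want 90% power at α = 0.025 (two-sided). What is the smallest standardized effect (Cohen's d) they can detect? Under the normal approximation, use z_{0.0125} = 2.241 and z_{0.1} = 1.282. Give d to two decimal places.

d_min ≈ 0.23

For two independent groups of n = 458 each: d_min = (z_{α/2} + z_β)·√(2/n).
z-sum = 2.241 + 1.282 = 3.523.
d_min = 3.523 × √(2/458) = 3.523 × 0.0661 = 0.233.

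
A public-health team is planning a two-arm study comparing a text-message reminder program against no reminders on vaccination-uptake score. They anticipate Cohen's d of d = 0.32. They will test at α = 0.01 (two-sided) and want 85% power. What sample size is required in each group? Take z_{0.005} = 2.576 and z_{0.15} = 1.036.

n = 255 per group

For two independent groups with equal n: n = 2·((z_{α/2} + z_β) / d)².
z_{α/2} + z_β = 2.576 + 1.036 = 3.612.
n = 2 × (3.612 / 0.32)² = 2 × 11.287² = 2 × 127.41 = 254.8.
Round up to the next whole participant.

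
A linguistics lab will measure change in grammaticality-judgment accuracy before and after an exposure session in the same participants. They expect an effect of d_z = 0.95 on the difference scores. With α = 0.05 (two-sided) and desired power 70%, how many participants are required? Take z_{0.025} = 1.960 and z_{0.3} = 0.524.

For a paired (one-sample on differences) test: n = ((z_{α/2} + z_β) / d)².
z_{α/2} + z_β = 1.960 + 0.524 = 2.484.
n = (2.484 / 0.95)² = 2.615² = 6.84.
Round up.

n = 7 pairs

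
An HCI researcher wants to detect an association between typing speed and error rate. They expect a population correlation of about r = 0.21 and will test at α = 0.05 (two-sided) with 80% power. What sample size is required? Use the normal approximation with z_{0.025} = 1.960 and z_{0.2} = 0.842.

Fisher's z: C = ½·ln((1+r)/(1−r)) = ½·ln(1.5316) = 0.2132.
n = ((z_{α/2} + z_β)/C)² + 3.
(1.960 + 0.842) / 0.2132 = 2.802 / 0.2132 = 13.143.
n = 13.143² + 3 = 172.73 + 3 = 175.7.
Round up.

n = 176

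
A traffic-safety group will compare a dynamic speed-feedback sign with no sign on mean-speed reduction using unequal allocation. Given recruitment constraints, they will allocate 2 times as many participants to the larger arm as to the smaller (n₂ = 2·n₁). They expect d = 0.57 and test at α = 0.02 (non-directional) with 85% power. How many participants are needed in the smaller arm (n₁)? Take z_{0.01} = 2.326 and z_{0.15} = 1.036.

With allocation ratio k = n₂/n₁ = 2, Var(x̄₁−x̄₂) = σ²(1/n₁ + 1/(k·n₁)) = σ²·(k+1)/(k·n₁).
So n₁ = (1 + 1/k)·((z_{α/2} + z_β)/d)² = 1.500 × (3.362/0.57)².
n₁ = 1.500 × 34.79 = 52.2.
Round up: n₁ = 53, giving n₂ = 2 × 53 = 106.

n₁ = 53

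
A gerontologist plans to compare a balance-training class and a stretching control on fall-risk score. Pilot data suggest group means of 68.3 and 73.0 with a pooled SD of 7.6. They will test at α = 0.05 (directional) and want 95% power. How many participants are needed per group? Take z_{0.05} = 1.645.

n = 57 per group

Cohen's d = |M₁ − M₂| / SD_pooled = |68.3 − 73.0| / 7.6 = 4.7 / 7.6 = 0.618.
For two independent groups with equal n: n = 2·((z_{α} + z_β) / d)².
z_{α} + z_β = 1.645 + 1.645 = 3.290.
n = 2 × (3.290 / 0.618)² = 2 × 5.324² = 2 × 28.34 = 56.7.
Round up to the next whole participant.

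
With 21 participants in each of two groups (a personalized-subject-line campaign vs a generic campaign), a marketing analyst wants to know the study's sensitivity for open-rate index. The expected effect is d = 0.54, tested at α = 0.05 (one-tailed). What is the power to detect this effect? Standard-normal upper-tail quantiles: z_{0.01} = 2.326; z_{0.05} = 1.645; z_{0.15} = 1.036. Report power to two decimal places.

power ≈ 0.54

For two equal groups, power = Φ(d·√(n/2) − z_{α}).
d·√(n/2) = 0.54 × √(21/2) = 0.54 × 3.240 = 1.750.
z_β = 1.750 − 1.645 = 0.105.
Power = Φ(0.105) = 0.542.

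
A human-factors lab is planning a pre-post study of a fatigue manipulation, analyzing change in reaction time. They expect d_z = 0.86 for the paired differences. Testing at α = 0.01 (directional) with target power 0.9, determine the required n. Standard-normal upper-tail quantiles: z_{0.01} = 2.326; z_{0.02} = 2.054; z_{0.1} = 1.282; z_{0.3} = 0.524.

n = 18 pairs

For a paired (one-sample on differences) test: n = ((z_{α} + z_β) / d)².
z_{α} + z_β = 2.326 + 1.282 = 3.608.
n = (3.608 / 0.86)² = 4.195² = 17.60.
Round up.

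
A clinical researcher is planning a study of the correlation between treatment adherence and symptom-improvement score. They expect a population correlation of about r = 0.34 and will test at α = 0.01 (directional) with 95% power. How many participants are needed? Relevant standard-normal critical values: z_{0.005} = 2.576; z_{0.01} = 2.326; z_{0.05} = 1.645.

n = 129

Fisher's z: C = ½·ln((1+r)/(1−r)) = ½·ln(2.0303) = 0.3541.
n = ((z_{α} + z_β)/C)² + 3.
(2.326 + 1.645) / 0.3541 = 3.971 / 0.3541 = 11.214.
n = 11.214² + 3 = 125.76 + 3 = 128.8.
Round up.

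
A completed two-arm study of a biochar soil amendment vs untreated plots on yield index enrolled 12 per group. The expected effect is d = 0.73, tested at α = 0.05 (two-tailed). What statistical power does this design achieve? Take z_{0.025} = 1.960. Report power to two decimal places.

For two equal groups, power = Φ(d·√(n/2) − z_{α/2}).
d·√(n/2) = 0.73 × √(12/2) = 0.73 × 2.449 = 1.788.
z_β = 1.788 − 1.960 = -0.172.
Power = Φ(-0.172) = 0.432.

power ≈ 0.43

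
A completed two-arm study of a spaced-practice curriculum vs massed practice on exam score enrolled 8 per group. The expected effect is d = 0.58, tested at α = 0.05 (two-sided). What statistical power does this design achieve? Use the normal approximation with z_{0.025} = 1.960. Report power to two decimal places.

power ≈ 0.21

For two equal groups, power = Φ(d·√(n/2) − z_{α/2}).
d·√(n/2) = 0.58 × √(8/2) = 0.58 × 2.000 = 1.160.
z_β = 1.160 − 1.960 = -0.800.
Power = Φ(-0.800) = 0.212.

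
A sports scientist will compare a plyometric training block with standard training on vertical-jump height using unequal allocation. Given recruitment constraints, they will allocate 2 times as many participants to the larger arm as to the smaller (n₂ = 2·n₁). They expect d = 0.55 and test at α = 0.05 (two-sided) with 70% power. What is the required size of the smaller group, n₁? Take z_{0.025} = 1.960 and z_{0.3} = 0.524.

n₁ = 31

With allocation ratio k = n₂/n₁ = 2, Var(x̄₁−x̄₂) = σ²(1/n₁ + 1/(k·n₁)) = σ²·(k+1)/(k·n₁).
So n₁ = (1 + 1/k)·((z_{α/2} + z_β)/d)² = 1.500 × (2.484/0.55)².
n₁ = 1.500 × 20.40 = 30.6.
Round up: n₁ = 31, giving n₂ = 2 × 31 = 62.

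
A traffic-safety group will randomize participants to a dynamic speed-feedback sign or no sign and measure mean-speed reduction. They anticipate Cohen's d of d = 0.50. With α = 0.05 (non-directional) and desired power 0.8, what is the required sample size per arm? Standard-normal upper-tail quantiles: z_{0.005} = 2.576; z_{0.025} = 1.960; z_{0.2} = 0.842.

n = 63 per group

For two independent groups with equal n: n = 2·((z_{α/2} + z_β) / d)².
z_{α/2} + z_β = 1.960 + 0.842 = 2.802.
n = 2 × (2.802 / 0.50)² = 2 × 5.604² = 2 × 31.40 = 62.8.
Round up to the next whole participant.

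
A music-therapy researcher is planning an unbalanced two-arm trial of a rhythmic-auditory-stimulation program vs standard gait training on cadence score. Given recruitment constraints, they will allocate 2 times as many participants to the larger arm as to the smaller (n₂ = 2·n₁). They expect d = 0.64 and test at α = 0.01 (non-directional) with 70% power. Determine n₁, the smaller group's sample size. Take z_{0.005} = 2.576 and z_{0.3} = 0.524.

With allocation ratio k = n₂/n₁ = 2, Var(x̄₁−x̄₂) = σ²(1/n₁ + 1/(k·n₁)) = σ²·(k+1)/(k·n₁).
So n₁ = (1 + 1/k)·((z_{α/2} + z_β)/d)² = 1.500 × (3.100/0.64)².
n₁ = 1.500 × 23.46 = 35.2.
Round up: n₁ = 36, giving n₂ = 2 × 36 = 72.

n₁ = 36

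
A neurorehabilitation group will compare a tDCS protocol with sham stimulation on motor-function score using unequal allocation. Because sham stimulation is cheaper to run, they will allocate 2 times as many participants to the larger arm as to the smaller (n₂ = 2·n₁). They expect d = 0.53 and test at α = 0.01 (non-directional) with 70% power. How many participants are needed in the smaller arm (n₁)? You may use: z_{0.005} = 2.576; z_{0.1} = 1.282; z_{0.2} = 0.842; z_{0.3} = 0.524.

n₁ = 52

With allocation ratio k = n₂/n₁ = 2, Var(x̄₁−x̄₂) = σ²(1/n₁ + 1/(k·n₁)) = σ²·(k+1)/(k·n₁).
So n₁ = (1 + 1/k)·((z_{α/2} + z_β)/d)² = 1.500 × (3.100/0.53)².
n₁ = 1.500 × 34.21 = 51.3.
Round up: n₁ = 52, giving n₂ = 2 × 52 = 104.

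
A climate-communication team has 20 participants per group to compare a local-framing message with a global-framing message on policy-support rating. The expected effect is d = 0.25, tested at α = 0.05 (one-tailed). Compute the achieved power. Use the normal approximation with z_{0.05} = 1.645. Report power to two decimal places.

power ≈ 0.20

For two equal groups, power = Φ(d·√(n/2) − z_{α}).
d·√(n/2) = 0.25 × √(20/2) = 0.25 × 3.162 = 0.791.
z_β = 0.791 − 1.645 = -0.854.
Power = Φ(-0.854) = 0.196.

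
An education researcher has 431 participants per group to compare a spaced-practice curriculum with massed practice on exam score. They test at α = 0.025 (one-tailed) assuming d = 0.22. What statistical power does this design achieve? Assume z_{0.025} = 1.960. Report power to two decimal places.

For two equal groups, power = Φ(d·√(n/2) − z_{α}).
d·√(n/2) = 0.22 × √(431/2) = 0.22 × 14.680 = 3.230.
z_β = 3.230 − 1.960 = 1.270.
Power = Φ(1.270) = 0.898.

power ≈ 0.90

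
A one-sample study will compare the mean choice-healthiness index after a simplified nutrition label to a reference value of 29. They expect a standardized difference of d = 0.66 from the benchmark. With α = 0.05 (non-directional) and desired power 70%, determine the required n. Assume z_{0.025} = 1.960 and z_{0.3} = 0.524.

For a one-sample test: n = ((z_{α/2} + z_β) / d)².
z_{α/2} + z_β = 1.960 + 0.524 = 2.484.
n = (2.484 / 0.66)² = 3.764² = 14.16.
Round up.

n = 15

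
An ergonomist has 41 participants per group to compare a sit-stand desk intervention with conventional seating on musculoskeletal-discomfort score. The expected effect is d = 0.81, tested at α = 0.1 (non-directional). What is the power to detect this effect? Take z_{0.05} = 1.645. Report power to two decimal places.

For two equal groups, power = Φ(d·√(n/2) − z_{α/2}).
d·√(n/2) = 0.81 × √(41/2) = 0.81 × 4.528 = 3.667.
z_β = 3.667 − 1.645 = 2.022.
Power = Φ(2.022) = 0.978.

power ≈ 0.98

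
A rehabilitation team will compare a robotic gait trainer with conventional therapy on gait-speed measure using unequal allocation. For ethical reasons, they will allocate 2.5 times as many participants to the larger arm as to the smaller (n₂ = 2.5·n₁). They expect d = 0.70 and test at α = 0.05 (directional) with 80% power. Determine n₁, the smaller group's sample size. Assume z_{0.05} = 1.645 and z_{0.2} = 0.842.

With allocation ratio k = n₂/n₁ = 2.5, Var(x̄₁−x̄₂) = σ²(1/n₁ + 1/(k·n₁)) = σ²·(k+1)/(k·n₁).
So n₁ = (1 + 1/k)·((z_{α} + z_β)/d)² = 1.400 × (2.487/0.70)².
n₁ = 1.400 × 12.62 = 17.7.
Round up: n₁ = 18, giving n₂ = 2.5 × 18 = 45.

n₁ = 18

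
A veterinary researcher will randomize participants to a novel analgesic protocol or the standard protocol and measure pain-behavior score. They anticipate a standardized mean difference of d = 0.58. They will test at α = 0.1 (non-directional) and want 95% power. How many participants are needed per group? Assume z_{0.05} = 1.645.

For two independent groups with equal n: n = 2·((z_{α/2} + z_β) / d)².
z_{α/2} + z_β = 1.645 + 1.645 = 3.290.
n = 2 × (3.290 / 0.58)² = 2 × 5.672² = 2 × 32.18 = 64.4.
Round up to the next whole participant.

n = 65 per group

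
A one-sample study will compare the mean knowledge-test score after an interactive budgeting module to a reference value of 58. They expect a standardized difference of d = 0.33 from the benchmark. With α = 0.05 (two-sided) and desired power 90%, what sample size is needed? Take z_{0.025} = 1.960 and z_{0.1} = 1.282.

For a one-sample test: n = ((z_{α/2} + z_β) / d)².
z_{α/2} + z_β = 1.960 + 1.282 = 3.242.
n = (3.242 / 0.33)² = 9.824² = 96.52.
Round up.

n = 97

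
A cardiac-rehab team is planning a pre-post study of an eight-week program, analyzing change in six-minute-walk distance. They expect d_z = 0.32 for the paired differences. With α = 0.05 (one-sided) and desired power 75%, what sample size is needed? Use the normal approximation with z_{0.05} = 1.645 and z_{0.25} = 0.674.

For a paired (one-sample on differences) test: n = ((z_{α} + z_β) / d)².
z_{α} + z_β = 1.645 + 0.674 = 2.319.
n = (2.319 / 0.32)² = 7.247² = 52.52.
Round up.

n = 53 pairs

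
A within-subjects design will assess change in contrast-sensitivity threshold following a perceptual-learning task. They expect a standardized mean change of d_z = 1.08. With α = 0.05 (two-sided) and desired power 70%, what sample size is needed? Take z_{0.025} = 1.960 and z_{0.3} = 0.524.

n = 6 pairs

For a paired (one-sample on differences) test: n = ((z_{α/2} + z_β) / d)².
z_{α/2} + z_β = 1.960 + 0.524 = 2.484.
n = (2.484 / 1.08)² = 2.300² = 5.29.
Round up.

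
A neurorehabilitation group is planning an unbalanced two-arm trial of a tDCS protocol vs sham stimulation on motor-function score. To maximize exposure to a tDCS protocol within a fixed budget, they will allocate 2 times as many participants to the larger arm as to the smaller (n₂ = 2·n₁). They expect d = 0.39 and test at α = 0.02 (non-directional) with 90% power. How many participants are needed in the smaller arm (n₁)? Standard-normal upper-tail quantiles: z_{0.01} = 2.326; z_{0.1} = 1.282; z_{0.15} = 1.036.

With allocation ratio k = n₂/n₁ = 2, Var(x̄₁−x̄₂) = σ²(1/n₁ + 1/(k·n₁)) = σ²·(k+1)/(k·n₁).
So n₁ = (1 + 1/k)·((z_{α/2} + z_β)/d)² = 1.500 × (3.608/0.39)².
n₁ = 1.500 × 85.59 = 128.4.
Round up: n₁ = 129, giving n₂ = 2 × 129 = 258.

n₁ = 129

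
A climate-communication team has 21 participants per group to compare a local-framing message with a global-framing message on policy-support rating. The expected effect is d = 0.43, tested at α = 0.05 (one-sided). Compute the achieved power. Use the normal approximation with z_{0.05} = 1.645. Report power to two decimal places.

power ≈ 0.40

For two equal groups, power = Φ(d·√(n/2) − z_{α}).
d·√(n/2) = 0.43 × √(21/2) = 0.43 × 3.240 = 1.393.
z_β = 1.393 − 1.645 = -0.252.
Power = Φ(-0.252) = 0.401.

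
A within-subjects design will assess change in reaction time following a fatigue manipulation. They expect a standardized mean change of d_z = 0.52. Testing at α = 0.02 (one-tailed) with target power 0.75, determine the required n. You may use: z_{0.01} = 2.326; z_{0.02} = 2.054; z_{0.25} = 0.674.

For a paired (one-sample on differences) test: n = ((z_{α} + z_β) / d)².
z_{α} + z_β = 2.054 + 0.674 = 2.728.
n = (2.728 / 0.52)² = 5.246² = 27.52.
Round up.

n = 28 pairs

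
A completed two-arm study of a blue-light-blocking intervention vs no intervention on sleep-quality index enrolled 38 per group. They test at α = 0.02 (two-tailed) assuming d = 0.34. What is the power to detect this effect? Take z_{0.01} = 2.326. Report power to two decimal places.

power ≈ 0.20

For two equal groups, power = Φ(d·√(n/2) − z_{α/2}).
d·√(n/2) = 0.34 × √(38/2) = 0.34 × 4.359 = 1.482.
z_β = 1.482 − 2.326 = -0.844.
Power = Φ(-0.844) = 0.199.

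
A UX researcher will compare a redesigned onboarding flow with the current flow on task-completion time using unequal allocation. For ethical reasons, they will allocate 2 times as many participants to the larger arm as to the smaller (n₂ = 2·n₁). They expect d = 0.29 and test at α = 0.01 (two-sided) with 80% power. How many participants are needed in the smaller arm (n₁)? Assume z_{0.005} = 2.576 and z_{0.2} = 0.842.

With allocation ratio k = n₂/n₁ = 2, Var(x̄₁−x̄₂) = σ²(1/n₁ + 1/(k·n₁)) = σ²·(k+1)/(k·n₁).
So n₁ = (1 + 1/k)·((z_{α/2} + z_β)/d)² = 1.500 × (3.418/0.29)².
n₁ = 1.500 × 138.91 = 208.4.
Round up: n₁ = 209, giving n₂ = 2 × 209 = 418.

n₁ = 209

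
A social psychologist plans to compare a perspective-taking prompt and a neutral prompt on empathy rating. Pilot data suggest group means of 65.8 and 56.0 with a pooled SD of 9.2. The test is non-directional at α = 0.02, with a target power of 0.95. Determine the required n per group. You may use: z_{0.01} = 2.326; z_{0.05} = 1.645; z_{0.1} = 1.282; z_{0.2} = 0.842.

Cohen's d = |M₁ − M₂| / SD_pooled = |65.8 − 56.0| / 9.2 = 9.8 / 9.2 = 1.065.
For two independent groups with equal n: n = 2·((z_{α/2} + z_β) / d)².
z_{α/2} + z_β = 2.326 + 1.645 = 3.971.
n = 2 × (3.971 / 1.065)² = 2 × 3.729² = 2 × 13.90 = 27.8.
Round up to the next whole participant.

n = 28 per group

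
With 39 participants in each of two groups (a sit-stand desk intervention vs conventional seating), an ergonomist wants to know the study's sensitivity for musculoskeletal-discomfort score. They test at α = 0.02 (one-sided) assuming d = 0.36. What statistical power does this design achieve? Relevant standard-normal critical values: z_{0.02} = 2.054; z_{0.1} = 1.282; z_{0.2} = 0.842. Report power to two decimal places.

power ≈ 0.32

For two equal groups, power = Φ(d·√(n/2) − z_{α}).
d·√(n/2) = 0.36 × √(39/2) = 0.36 × 4.416 = 1.590.
z_β = 1.590 − 2.054 = -0.464.
Power = Φ(-0.464) = 0.321.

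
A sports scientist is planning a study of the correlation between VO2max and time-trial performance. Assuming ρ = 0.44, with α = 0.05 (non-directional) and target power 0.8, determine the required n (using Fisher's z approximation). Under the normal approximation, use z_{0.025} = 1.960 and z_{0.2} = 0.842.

n = 39

Fisher's z: C = ½·ln((1+r)/(1−r)) = ½·ln(2.5714) = 0.4722.
n = ((z_{α/2} + z_β)/C)² + 3.
(1.960 + 0.842) / 0.4722 = 2.802 / 0.4722 = 5.934.
n = 5.934² + 3 = 35.21 + 3 = 38.2.
Round up.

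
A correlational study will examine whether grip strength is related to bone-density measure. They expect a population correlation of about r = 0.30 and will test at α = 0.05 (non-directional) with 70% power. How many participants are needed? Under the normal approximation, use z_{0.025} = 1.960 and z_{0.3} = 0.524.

Fisher's z: C = ½·ln((1+r)/(1−r)) = ½·ln(1.8571) = 0.3095.
n = ((z_{α/2} + z_β)/C)² + 3.
(1.960 + 0.524) / 0.3095 = 2.484 / 0.3095 = 8.026.
n = 8.026² + 3 = 64.41 + 3 = 67.4.
Round up.

n = 68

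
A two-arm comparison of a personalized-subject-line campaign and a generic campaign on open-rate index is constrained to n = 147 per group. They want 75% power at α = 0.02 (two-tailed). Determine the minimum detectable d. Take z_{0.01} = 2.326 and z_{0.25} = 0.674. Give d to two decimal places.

For two independent groups of n = 147 each: d_min = (z_{α/2} + z_β)·√(2/n).
z-sum = 2.326 + 0.674 = 3.000.
d_min = 3.000 × √(2/147) = 3.000 × 0.1166 = 0.350.

d_min ≈ 0.35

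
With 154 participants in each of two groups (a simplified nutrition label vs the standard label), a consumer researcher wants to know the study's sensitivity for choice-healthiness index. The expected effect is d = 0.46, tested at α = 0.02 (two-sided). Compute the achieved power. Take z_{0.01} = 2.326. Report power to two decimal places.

power ≈ 0.96

For two equal groups, power = Φ(d·√(n/2) − z_{α/2}).
d·√(n/2) = 0.46 × √(154/2) = 0.46 × 8.775 = 4.036.
z_β = 4.036 − 2.326 = 1.710.
Power = Φ(1.710) = 0.956.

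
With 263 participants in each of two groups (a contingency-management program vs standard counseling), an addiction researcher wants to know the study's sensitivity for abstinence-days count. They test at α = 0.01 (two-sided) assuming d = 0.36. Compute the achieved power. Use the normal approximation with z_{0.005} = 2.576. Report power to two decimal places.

For two equal groups, power = Φ(d·√(n/2) − z_{α/2}).
d·√(n/2) = 0.36 × √(263/2) = 0.36 × 11.467 = 4.128.
z_β = 4.128 − 2.576 = 1.552.
Power = Φ(1.552) = 0.940.

power ≈ 0.94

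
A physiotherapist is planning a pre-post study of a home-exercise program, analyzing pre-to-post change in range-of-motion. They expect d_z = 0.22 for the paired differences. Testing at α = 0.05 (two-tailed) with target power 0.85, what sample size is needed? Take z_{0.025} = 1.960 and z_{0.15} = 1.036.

n = 186 pairs

For a paired (one-sample on differences) test: n = ((z_{α/2} + z_β) / d)².
z_{α/2} + z_β = 1.960 + 1.036 = 2.996.
n = (2.996 / 0.22)² = 13.618² = 185.45.
Round up.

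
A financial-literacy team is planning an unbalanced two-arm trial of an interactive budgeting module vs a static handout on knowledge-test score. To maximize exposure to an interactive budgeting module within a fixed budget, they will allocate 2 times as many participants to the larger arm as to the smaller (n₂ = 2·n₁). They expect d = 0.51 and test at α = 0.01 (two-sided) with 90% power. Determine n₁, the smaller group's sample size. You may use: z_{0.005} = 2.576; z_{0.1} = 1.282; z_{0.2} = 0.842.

With allocation ratio k = n₂/n₁ = 2, Var(x̄₁−x̄₂) = σ²(1/n₁ + 1/(k·n₁)) = σ²·(k+1)/(k·n₁).
So n₁ = (1 + 1/k)·((z_{α/2} + z_β)/d)² = 1.500 × (3.858/0.51)².
n₁ = 1.500 × 57.22 = 85.8.
Round up: n₁ = 86, giving n₂ = 2 × 86 = 172.

n₁ = 86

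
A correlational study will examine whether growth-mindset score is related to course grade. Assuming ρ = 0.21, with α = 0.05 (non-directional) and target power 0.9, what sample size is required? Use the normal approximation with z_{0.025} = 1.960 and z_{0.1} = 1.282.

n = 235

Fisher's z: C = ½·ln((1+r)/(1−r)) = ½·ln(1.5316) = 0.2132.
n = ((z_{α/2} + z_β)/C)² + 3.
(1.960 + 1.282) / 0.2132 = 3.242 / 0.2132 = 15.206.
n = 15.206² + 3 = 231.23 + 3 = 234.2.
Round up.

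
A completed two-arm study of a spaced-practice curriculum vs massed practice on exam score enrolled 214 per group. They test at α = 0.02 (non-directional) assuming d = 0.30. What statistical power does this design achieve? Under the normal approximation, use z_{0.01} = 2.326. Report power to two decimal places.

For two equal groups, power = Φ(d·√(n/2) − z_{α/2}).
d·√(n/2) = 0.30 × √(214/2) = 0.30 × 10.344 = 3.103.
z_β = 3.103 − 2.326 = 0.777.
Power = Φ(0.777) = 0.781.

power ≈ 0.78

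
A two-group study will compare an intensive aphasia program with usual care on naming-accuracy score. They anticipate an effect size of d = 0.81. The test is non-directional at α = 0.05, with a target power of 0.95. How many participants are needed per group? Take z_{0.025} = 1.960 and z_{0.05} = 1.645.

n = 40 per group

For two independent groups with equal n: n = 2·((z_{α/2} + z_β) / d)².
z_{α/2} + z_β = 1.960 + 1.645 = 3.605.
n = 2 × (3.605 / 0.81)² = 2 × 4.451² = 2 × 19.81 = 39.6.
Round up to the next whole participant.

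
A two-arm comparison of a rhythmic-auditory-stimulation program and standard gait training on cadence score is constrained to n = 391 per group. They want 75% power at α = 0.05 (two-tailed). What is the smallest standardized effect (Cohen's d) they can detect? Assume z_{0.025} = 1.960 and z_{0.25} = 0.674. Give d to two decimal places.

For two independent groups of n = 391 each: d_min = (z_{α/2} + z_β)·√(2/n).
z-sum = 1.960 + 0.674 = 2.634.
d_min = 2.634 × √(2/391) = 2.634 × 0.0715 = 0.188.

d_min ≈ 0.19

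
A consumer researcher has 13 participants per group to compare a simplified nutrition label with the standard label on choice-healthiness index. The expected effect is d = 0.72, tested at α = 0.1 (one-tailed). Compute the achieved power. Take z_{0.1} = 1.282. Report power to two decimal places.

For two equal groups, power = Φ(d·√(n/2) − z_{α}).
d·√(n/2) = 0.72 × √(13/2) = 0.72 × 2.550 = 1.836.
z_β = 1.836 − 1.282 = 0.554.
Power = Φ(0.554) = 0.710.

power ≈ 0.71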